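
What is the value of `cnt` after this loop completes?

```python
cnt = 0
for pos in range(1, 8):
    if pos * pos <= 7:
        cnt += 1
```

Count numbers where pos² ≤ 7
`cnt` takes the values: 0 → 1 → 2

Answer: 2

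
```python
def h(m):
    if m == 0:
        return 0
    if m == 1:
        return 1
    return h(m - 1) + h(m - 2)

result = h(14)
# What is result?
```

Build up from base cases: h(0)=0, h(1)=1, h(2)=1, h(3)=2, h(4)=3, h(5)=5, h(6)=8, ..., h(14)=377

Answer: 377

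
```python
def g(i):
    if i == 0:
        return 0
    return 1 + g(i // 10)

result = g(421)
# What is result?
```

Count of digits of 421: 3

Answer: 3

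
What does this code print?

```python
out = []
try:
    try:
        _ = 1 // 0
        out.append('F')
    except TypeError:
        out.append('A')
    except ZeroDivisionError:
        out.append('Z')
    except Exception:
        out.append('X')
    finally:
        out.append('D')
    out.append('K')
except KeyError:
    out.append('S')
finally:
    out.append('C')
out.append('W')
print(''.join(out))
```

Execution trace: 'Z' (inner except ZeroDivisionError) → 'D' (inner finally) → 'K' (try body, no exception) → 'C' (finally) → 'W' (after the try/except). Output: ZDKCW

Answer: ZDKCW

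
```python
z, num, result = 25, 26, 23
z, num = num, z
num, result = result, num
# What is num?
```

Trace:
`z, num, result = 25, 26, 23` → z = 25; num = 26; result = 23
`z, num = num, z` → z = 26; num = 25
`num, result = result, num` → num = 23; result = 25
So num = 23

Answer: 23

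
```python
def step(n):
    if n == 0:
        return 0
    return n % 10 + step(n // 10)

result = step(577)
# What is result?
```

Sum of digits of 577: 7 + 7 + 5 = 19

Answer: 19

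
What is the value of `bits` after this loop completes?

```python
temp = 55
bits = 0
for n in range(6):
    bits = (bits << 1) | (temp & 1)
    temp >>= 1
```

Reverse lowest 6 bits of 55
`bits` takes the values: 0 → 1 → 3 → 7 → 14 → 29 → 59

Answer: 59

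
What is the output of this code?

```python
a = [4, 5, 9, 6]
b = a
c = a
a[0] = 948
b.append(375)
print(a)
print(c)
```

Key concept: multiple aliases.
Step by step:
`a = [4, 5, 9, 6]` → a = [4, 5, 9, 6]
`b = a` → b = [4, 5, 9, 6] (same object as a)
`c = a` → c = [4, 5, 9, 6] (same object as a, b)
`a[0] = 948` → a = [948, 5, 9, 6] (same object as b, c); b = [948, 5, 9, 6] (same object as a, c); c = [948, 5, 9, 6] (same object as a, b)
`b.append(375)` → a = [948, 5, 9, 6, 375] (same object as b, c); b = [948, 5, 9, 6, 375] (same object as a, c); c = [948, 5, 9, 6, 375] (same object as a, b)
`print(a)` → prints [948, 5, 9, 6, 375]
`print(c)` → prints [948, 5, 9, 6, 375]

Answer:
[948, 5, 9, 6, 375]
[948, 5, 9, 6, 375]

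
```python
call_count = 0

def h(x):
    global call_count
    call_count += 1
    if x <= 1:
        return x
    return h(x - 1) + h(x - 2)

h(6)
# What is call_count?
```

Calls(x) = 1 + Calls(x-1) + Calls(x-2); Calls(0)=Calls(1)=1. For x=6 this gives 25.

Answer: 25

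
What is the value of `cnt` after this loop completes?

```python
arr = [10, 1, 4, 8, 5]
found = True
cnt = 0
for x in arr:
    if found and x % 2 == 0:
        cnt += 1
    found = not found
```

Count even values at even positions
`cnt` takes the values: 0 → 1 → 2

Answer: 2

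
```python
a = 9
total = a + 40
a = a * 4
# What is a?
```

Trace:
`a = 9` → a = 9
`total = a + 40` → total = 49
`a = a * 4` → a = 36
So a = 36

Answer: 36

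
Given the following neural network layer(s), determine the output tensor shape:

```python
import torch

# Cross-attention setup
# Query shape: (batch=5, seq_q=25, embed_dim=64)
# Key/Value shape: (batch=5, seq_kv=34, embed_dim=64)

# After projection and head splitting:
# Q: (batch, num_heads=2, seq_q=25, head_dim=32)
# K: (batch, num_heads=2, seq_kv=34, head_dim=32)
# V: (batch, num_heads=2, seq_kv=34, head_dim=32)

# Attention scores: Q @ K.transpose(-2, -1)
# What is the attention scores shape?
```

Input: (5, 25, 64) -> Output: (5, 2, 25, 34)

Answer: (5, 2, 25, 34)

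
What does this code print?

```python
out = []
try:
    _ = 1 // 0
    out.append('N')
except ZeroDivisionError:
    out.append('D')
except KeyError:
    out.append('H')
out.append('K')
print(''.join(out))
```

Execution trace: 'D' (except ZeroDivisionError) → 'K' (after the try/except). Output: DK

Answer: DK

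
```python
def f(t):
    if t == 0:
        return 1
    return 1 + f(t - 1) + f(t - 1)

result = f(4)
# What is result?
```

f(t) = 1 + 2·f(t-1), f(0)=1. Closed form: (1+1)·2^4 - 1 = 31.

Answer: 31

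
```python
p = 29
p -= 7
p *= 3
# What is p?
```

Trace:
`p = 29` → p = 29
`p -= 7` → p = 22
`p *= 3` → p = 66
So p = 66

Answer: 66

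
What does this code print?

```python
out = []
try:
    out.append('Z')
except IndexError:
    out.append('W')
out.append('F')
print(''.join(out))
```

Execution trace: 'Z' (try body, no exception) → 'F' (after the try/except). Output: ZF

Answer: ZF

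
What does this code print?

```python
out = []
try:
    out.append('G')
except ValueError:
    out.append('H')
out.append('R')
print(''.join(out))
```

Execution trace: 'G' (try body, no exception) → 'R' (after the try/except). Output: GR

Answer: GR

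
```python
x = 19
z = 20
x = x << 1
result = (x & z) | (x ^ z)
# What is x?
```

Trace:
`x = 19` → x = 19
`z = 20` → z = 20
`x = x << 1` → x = 38
`result = (x & z) | (x ^ z)` → result = 54
So x = 38

Answer: 38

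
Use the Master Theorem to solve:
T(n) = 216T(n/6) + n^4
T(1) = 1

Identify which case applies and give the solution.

a=216, b=6, f(n)=n^4. log_6(216) = 3. Since c=4 > 3 and the regularity condition holds (216(n/6)^4 = (216/6^4)n^4 with 216/6^4 < 1), Case 3 applies: T(n) = Θ(f(n)) = O(n^4).

Answer: O(n^4) - Case 3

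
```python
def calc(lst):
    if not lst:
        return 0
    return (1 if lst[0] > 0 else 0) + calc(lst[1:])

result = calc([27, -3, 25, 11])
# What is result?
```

Count of positive elements in [27, -3, 25, 11] = 3

Answer: 3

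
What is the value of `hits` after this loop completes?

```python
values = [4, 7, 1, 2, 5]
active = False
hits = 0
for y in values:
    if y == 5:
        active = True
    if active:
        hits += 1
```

Count elements after first 5 in [4, 7, 1, 2, 5]
`hits` takes the values: 0 → 1

Answer: 1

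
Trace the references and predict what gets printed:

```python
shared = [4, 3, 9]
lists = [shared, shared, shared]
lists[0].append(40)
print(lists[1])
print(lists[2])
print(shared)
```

Key concept: list of same reference.
Step by step:
`shared = [4, 3, 9]` → shared = [4, 3, 9]
`lists = [shared, shared, shared]` → lists = [[4, 3, 9], [4, 3, 9], [4, 3, 9]]
`lists[0].append(40)` → shared = [4, 3, 9, 40]; lists = [[4, 3, 9, 40], [4, 3, 9, 40], [4, 3, 9, 40]]
`print(lists[1])` → prints [4, 3, 9, 40]
`print(lists[2])` → prints [4, 3, 9, 40]
`print(shared)` → prints [4, 3, 9, 40]

Answer:
[4, 3, 9, 40]
[4, 3, 9, 40]
[4, 3, 9, 40]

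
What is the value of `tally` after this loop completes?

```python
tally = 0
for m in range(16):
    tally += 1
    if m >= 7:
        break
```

Loop breaks when m reaches 7, tally is 8
`tally` takes the values: 0 → 1 → 2 → 3 → 4 → 5 → 6 → 7 → 8

Answer: 8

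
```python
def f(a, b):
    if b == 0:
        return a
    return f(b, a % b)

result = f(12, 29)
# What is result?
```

f(12, 29) -> f(29, 12) -> f(12, 5) -> f(5, 2) -> f(2, 1) -> f(1, 0) -> 1

Answer: 1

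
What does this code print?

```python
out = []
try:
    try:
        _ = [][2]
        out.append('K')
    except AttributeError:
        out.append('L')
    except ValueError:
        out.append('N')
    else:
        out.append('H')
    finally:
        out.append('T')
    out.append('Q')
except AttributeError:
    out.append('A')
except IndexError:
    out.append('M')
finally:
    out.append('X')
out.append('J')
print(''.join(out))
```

Execution trace: 'T' (inner finally) → 'M' (except IndexError) → 'X' (finally) → 'J' (after the try/except). Output: TMXJ

Answer: TMXJ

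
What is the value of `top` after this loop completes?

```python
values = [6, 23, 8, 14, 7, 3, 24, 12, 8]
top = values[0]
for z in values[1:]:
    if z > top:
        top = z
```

Maximum of [6, 23, 8, 14, 7, 3, 24, 12, 8]
`top` takes the values: 6 → 23 → 24

Answer: 24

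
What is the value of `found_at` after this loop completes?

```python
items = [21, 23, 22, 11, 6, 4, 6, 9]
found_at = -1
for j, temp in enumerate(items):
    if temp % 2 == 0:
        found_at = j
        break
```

First even number index in [21, 23, 22, 11, 6, 4, 6, 9]
`found_at` takes the values: -1 → 2

Answer: 2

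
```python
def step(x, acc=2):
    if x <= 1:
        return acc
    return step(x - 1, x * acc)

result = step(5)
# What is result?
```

Accumulator trace (n, acc): (5, 2) -> (4, 10) -> (3, 40) -> (2, 120) -> (1, 240) -> return 240

Answer: 240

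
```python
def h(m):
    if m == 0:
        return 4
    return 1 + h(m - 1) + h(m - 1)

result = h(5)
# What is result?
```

h(m) = 1 + 2·h(m-1), h(0)=4. Closed form: (4+1)·2^5 - 1 = 159.

Answer: 159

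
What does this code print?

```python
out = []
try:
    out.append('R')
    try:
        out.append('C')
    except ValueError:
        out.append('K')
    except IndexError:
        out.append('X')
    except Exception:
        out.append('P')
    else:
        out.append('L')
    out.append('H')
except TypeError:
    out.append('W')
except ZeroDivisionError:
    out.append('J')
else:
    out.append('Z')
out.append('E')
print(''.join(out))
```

Execution trace: 'R' (try body) → 'C' (inner try body, no exception) → 'L' (inner else) → 'H' (try body, no exception) → 'Z' (else) → 'E' (after the try/except). Output: RCLHZE

Answer: RCLHZE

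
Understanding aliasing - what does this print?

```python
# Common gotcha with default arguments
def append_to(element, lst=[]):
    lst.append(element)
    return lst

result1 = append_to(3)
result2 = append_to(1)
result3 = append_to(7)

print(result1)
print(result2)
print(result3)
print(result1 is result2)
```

Key concept: mutable default argument gotcha.
Step by step:
`result1 = append_to(3)` → result1 = [3]
`result2 = append_to(1)` → result1 = [3, 1] (same object as result2); result2 = [3, 1] (same object as result1)
`result3 = append_to(7)` → result1 = [3, 1, 7] (same object as result2, result3); result2 = [3, 1, 7] (same object as result1, result3); result3 = [3, 1, 7] (same object as result1, result2)
`print(result1)` → prints [3, 1, 7]
`print(result2)` → prints [3, 1, 7]
`print(result3)` → prints [3, 1, 7]
`print(result1 is result2)` → prints True

Answer:
[3, 1, 7]
[3, 1, 7]
[3, 1, 7]
True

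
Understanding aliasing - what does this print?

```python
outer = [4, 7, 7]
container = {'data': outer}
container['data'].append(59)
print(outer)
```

Key concept: dict holds reference to list.
Step by step:
`outer = [4, 7, 7]` → outer = [4, 7, 7]
`container = {'data': outer}` → container = {'data': [4, 7, 7]}
`container['data'].append(59)` → outer = [4, 7, 7, 59]; container = {'data': [4, 7, 7, 59]}
`print(outer)` → prints [4, 7, 7, 59]

Answer: [4, 7, 7, 59]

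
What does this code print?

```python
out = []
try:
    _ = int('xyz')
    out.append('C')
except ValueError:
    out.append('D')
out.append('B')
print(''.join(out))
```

Execution trace: 'D' (except ValueError) → 'B' (after the try/except). Output: DB

Answer: DB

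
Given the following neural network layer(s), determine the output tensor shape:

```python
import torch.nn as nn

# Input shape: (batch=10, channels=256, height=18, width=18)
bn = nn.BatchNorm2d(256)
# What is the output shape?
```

Input: (10, 256, 18, 18) -> Output: (10, 256, 18, 18)

Answer: (10, 256, 18, 18)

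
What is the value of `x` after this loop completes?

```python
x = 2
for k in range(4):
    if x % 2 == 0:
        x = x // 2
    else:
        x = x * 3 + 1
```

Collatz-style transformation from 2
`x` takes the values: 2 → 1 → 4 → 2 → 1

Answer: 1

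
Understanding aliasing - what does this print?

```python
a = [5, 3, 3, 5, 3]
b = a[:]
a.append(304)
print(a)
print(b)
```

Key concept: slice [:] creates copy.
Step by step:
`a = [5, 3, 3, 5, 3]` → a = [5, 3, 3, 5, 3]
`b = a[:]` → b = [5, 3, 3, 5, 3]
`a.append(304)` → a = [5, 3, 3, 5, 3, 304]
`print(a)` → prints [5, 3, 3, 5, 3, 304]
`print(b)` → prints [5, 3, 3, 5, 3]

Answer:
[5, 3, 3, 5, 3, 304]
[5, 3, 3, 5, 3]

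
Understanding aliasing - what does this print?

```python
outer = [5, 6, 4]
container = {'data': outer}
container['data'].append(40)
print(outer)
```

Key concept: dict holds reference to list.
Step by step:
`outer = [5, 6, 4]` → outer = [5, 6, 4]
`container = {'data': outer}` → container = {'data': [5, 6, 4]}
`container['data'].append(40)` → outer = [5, 6, 4, 40]; container = {'data': [5, 6, 4, 40]}
`print(outer)` → prints [5, 6, 4, 40]

Answer: [5, 6, 4, 40]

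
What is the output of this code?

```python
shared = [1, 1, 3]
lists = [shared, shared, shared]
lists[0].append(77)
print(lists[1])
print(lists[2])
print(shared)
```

Key concept: list of same reference.
Step by step:
`shared = [1, 1, 3]` → shared = [1, 1, 3]
`lists = [shared, shared, shared]` → lists = [[1, 1, 3], [1, 1, 3], [1, 1, 3]]
`lists[0].append(77)` → shared = [1, 1, 3, 77]; lists = [[1, 1, 3, 77], [1, 1, 3, 77], [1, 1, 3, 77]]
`print(lists[1])` → prints [1, 1, 3, 77]
`print(lists[2])` → prints [1, 1, 3, 77]
`print(shared)` → prints [1, 1, 3, 77]

Answer:
[1, 1, 3, 77]
[1, 1, 3, 77]
[1, 1, 3, 77]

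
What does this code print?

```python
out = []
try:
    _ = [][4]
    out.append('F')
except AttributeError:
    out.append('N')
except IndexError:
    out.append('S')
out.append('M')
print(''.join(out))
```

Execution trace: 'S' (except IndexError) → 'M' (after the try/except). Output: SM

Answer: SM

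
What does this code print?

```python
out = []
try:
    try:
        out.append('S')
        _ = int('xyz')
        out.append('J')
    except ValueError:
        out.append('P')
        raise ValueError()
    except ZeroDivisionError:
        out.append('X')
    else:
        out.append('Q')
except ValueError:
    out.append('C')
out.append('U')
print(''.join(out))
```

Execution trace: 'S' (inner try body) → 'P' (inner except ValueError) → 'C' (outer except ValueError) → 'U' (after the try/except). Output: SPCU

Answer: SPCU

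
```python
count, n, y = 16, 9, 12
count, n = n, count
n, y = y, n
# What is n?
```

Trace:
`count, n, y = 16, 9, 12` → count = 16; n = 9; y = 12
`count, n = n, count` → count = 9; n = 16
`n, y = y, n` → n = 12; y = 16
So n = 12

Answer: 12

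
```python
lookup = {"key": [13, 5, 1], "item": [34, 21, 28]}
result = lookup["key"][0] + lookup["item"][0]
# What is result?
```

Trace:
`lookup = {"key": [13, 5, 1], "item": [34, 21, 28]}` → lookup = {'key': [13, 5, 1], 'item': [34, 21, 28]}
`result = lookup["key"][0] + lookup["item"][0]` → result = 47
So result = 47

Answer: 47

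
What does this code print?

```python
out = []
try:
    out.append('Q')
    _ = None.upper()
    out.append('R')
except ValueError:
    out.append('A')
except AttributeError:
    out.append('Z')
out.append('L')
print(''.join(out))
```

Execution trace: 'Q' (try body) → 'Z' (except AttributeError) → 'L' (after the try/except). Output: QZL

Answer: QZL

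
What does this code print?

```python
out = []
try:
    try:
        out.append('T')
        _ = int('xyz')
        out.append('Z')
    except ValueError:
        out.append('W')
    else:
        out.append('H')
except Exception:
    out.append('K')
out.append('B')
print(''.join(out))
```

Execution trace: 'T' (inner try body) → 'W' (inner except ValueError) → 'B' (after the try/except). Output: TWB

Answer: TWB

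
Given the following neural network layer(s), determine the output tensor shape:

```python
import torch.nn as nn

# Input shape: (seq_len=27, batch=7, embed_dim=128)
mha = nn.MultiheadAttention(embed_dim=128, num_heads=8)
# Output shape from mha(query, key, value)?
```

Input: (27, 7, 128) -> Output: (27, 7, 128)

Answer: (27, 7, 128)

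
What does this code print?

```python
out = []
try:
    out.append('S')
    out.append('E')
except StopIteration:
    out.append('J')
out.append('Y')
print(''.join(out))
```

Execution trace: 'S' (try body) → 'E' (try body, no exception) → 'Y' (after the try/except). Output: SEY

Answer: SEY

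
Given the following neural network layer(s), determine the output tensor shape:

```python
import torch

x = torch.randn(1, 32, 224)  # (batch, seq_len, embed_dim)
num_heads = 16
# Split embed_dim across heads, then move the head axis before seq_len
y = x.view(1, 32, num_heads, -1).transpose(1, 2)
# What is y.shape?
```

Input: (1, 32, 224) -> head_dim = 224 // 16 = 14; after view: (1, 32, 16, 14) -> after transpose(1, 2): (1, 16, 32, 14) -> Output: (1, 16, 32, 14)

Answer: (1, 16, 32, 14)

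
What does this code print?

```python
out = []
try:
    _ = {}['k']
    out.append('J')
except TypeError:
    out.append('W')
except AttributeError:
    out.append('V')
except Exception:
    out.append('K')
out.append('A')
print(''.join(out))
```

Execution trace: 'K' (except Exception) → 'A' (after the try/except). Output: KA

Answer: KA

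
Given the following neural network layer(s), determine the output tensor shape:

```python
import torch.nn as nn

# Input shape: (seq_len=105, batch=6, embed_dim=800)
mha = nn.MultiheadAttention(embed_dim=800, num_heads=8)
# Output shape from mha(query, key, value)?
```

Input: (105, 6, 800) -> Output: (105, 6, 800)

Answer: (105, 6, 800)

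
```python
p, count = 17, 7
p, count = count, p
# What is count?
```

Trace:
`p, count = 17, 7` → p = 17; count = 7
`p, count = count, p` → p = 7; count = 17
So count = 17

Answer: 17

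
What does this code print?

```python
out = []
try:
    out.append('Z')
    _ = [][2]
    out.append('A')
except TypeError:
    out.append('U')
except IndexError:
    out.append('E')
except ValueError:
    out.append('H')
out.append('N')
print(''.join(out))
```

Execution trace: 'Z' (try body) → 'E' (except IndexError) → 'N' (after the try/except). Output: ZEN

Answer: ZEN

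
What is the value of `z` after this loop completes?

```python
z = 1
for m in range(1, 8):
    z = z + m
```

Start at 1, add 1 through 7
`z` takes the values: 1 → 2 → 4 → 7 → 11 → 16 → 22 → 29

Answer: 29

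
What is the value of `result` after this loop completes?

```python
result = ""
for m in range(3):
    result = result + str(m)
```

Concatenate digits 0 to 2
`result` takes the values: "" → "0" → "01" → "012"

Answer: "012"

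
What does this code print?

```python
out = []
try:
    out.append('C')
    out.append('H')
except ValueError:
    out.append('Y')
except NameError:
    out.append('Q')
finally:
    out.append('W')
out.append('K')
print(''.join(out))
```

Execution trace: 'C' (try body) → 'H' (try body, no exception) → 'W' (finally) → 'K' (after the try/except). Output: CHWK

Answer: CHWK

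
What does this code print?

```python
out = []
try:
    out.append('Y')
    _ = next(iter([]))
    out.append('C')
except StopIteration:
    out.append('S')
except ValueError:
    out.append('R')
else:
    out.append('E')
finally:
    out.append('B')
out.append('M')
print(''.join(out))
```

Execution trace: 'Y' (try body) → 'S' (except StopIteration) → 'B' (finally) → 'M' (after the try/except). Output: YSBM

Answer: YSBM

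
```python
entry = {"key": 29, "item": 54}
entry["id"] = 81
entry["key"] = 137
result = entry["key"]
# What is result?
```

Trace:
`entry = {"key": 29, "item": 54}` → entry = {'key': 29, 'item': 54}
`entry["id"] = 81` → entry = {'key': 29, 'item': 54, 'id': 81}
`entry["key"] = 137` → entry = {'key': 137, 'item': 54, 'id': 81}
`result = entry["key"]` → result = 137
So result = 137

Answer: 137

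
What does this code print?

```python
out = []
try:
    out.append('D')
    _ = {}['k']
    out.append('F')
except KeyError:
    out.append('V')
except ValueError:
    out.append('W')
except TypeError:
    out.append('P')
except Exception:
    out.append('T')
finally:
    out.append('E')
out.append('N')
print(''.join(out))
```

Execution trace: 'D' (try body) → 'V' (except KeyError) → 'E' (finally) → 'N' (after the try/except). Output: DVEN

Answer: DVEN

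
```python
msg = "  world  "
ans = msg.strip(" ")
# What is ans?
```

Trace:
`msg = "  world  "` → msg = '  world  '
`ans = msg.strip(" ")` → ans = 'world'
So ans = 'world'

Answer: 'world'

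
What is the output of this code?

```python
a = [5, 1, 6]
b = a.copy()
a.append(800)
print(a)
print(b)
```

Key concept: list.copy() creates independent copy.
Step by step:
`a = [5, 1, 6]` → a = [5, 1, 6]
`b = a.copy()` → b = [5, 1, 6]
`a.append(800)` → a = [5, 1, 6, 800]
`print(a)` → prints [5, 1, 6, 800]
`print(b)` → prints [5, 1, 6]

Answer:
[5, 1, 6, 800]
[5, 1, 6]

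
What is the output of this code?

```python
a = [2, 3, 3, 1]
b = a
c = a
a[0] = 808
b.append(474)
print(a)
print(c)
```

Key concept: multiple aliases.
Step by step:
`a = [2, 3, 3, 1]` → a = [2, 3, 3, 1]
`b = a` → b = [2, 3, 3, 1] (same object as a)
`c = a` → c = [2, 3, 3, 1] (same object as a, b)
`a[0] = 808` → a = [808, 3, 3, 1] (same object as b, c); b = [808, 3, 3, 1] (same object as a, c); c = [808, 3, 3, 1] (same object as a, b)
`b.append(474)` → a = [808, 3, 3, 1, 474] (same object as b, c); b = [808, 3, 3, 1, 474] (same object as a, c); c = [808, 3, 3, 1, 474] (same object as a, b)
`print(a)` → prints [808, 3, 3, 1, 474]
`print(c)` → prints [808, 3, 3, 1, 474]

Answer:
[808, 3, 3, 1, 474]
[808, 3, 3, 1, 474]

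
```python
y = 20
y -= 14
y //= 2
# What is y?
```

Trace:
`y = 20` → y = 20
`y -= 14` → y = 6
`y //= 2` → y = 3
So y = 3

Answer: 3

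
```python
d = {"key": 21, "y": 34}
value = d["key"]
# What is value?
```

Trace:
`d = {"key": 21, "y": 34}` → d = {'key': 21, 'y': 34}
`value = d["key"]` → value = 21
So value = 21

Answer: 21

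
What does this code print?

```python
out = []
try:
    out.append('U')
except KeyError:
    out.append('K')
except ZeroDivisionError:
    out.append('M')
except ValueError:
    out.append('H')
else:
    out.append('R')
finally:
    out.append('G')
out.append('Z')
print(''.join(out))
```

Execution trace: 'U' (try body, no exception) → 'R' (else) → 'G' (finally) → 'Z' (after the try/except). Output: URGZ

Answer: URGZ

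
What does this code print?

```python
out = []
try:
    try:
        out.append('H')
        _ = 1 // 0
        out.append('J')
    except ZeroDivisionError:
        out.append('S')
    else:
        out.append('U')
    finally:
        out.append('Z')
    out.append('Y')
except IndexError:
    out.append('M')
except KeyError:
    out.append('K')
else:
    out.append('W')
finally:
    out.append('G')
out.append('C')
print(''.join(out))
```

Execution trace: 'H' (inner try body) → 'S' (inner except ZeroDivisionError) → 'Z' (inner finally) → 'Y' (try body, no exception) → 'W' (else) → 'G' (finally) → 'C' (after the try/except). Output: HSZYWGC

Answer: HSZYWGC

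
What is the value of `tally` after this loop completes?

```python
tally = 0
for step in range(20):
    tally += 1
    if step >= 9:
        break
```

Loop breaks when step reaches 9, tally is 10
`tally` takes the values: 0 → 1 → 2 → 3 → 4 → 5 → 6 → 7 → 8 → 9 → 10

Answer: 10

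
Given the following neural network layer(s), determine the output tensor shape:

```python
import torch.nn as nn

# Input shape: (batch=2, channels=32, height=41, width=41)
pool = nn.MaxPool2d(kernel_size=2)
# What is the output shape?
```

Input: (2, 32, 41, 41) -> Output: (2, 32, 20, 20)

Answer: (2, 32, 20, 20)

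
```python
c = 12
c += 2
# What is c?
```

Trace:
`c = 12` → c = 12
`c += 2` → c = 14
So c = 14

Answer: 14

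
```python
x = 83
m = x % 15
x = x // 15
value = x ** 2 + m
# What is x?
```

Trace:
`x = 83` → x = 83
`m = x % 15` → m = 8
`x = x // 15` → x = 5
`value = x ** 2 + m` → value = 33
So x = 5

Answer: 5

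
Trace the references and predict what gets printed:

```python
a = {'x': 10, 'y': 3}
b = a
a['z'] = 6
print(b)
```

Key concept: dict aliasing.
Step by step:
`a = {'x': 10, 'y': 3}` → a = {'x': 10, 'y': 3}
`b = a` → b = {'x': 10, 'y': 3} (same object as a)
`a['z'] = 6` → a = {'x': 10, 'y': 3, 'z': 6} (same object as b); b = {'x': 10, 'y': 3, 'z': 6} (same object as a)
`print(b)` → prints {'x': 10, 'y': 3, 'z': 6}

Answer: {'x': 10, 'y': 3, 'z': 6}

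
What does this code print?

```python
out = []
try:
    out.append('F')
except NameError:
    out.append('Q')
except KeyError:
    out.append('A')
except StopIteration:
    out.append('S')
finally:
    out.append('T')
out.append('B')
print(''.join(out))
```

Execution trace: 'F' (try body, no exception) → 'T' (finally) → 'B' (after the try/except). Output: FTB

Answer: FTB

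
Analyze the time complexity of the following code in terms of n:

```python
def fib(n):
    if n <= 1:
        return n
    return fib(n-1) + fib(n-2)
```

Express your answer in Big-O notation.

This is Recursive Fibonacci (naive). Time complexity: O(2^n).

Answer: O(2^n)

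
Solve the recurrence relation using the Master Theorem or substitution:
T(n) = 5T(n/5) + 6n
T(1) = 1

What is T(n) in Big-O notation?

By Master Theorem: a=5, b=5, f(n)=6n. Since log_5(5) = 1 and f(n) = Θ(n^1), Case 2 applies. T(n) = O(n log n).

Answer: O(n log n)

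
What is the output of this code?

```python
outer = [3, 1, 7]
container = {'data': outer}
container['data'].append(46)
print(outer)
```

Key concept: dict holds reference to list.
Step by step:
`outer = [3, 1, 7]` → outer = [3, 1, 7]
`container = {'data': outer}` → container = {'data': [3, 1, 7]}
`container['data'].append(46)` → outer = [3, 1, 7, 46]; container = {'data': [3, 1, 7, 46]}
`print(outer)` → prints [3, 1, 7, 46]

Answer: [3, 1, 7, 46]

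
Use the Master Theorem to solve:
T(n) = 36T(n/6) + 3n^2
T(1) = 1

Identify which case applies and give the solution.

a=36, b=6, f(n)=3n^2. log_6(36) = 2. Since c=2 = 2, Case 2 applies: T(n) = Θ(n^log_b(a) · log n) = O(n^2 log n).

Answer: O(n^2 log n) - Case 2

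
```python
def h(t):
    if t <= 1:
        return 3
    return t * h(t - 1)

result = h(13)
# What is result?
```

h(13) = 13 * 12 * 11 * 10 * 9 * 8 * 7 * 6 * 5 * 4 * 3 * 2 * 3 = 18681062400

Answer: 18681062400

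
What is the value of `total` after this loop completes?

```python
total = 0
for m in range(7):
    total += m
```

Sum of 0 to 6 = 21
`total` takes the values: 0 → 1 → 3 → 6 → 10 → 15 → 21

Answer: 21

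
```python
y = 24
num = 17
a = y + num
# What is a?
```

Trace:
`y = 24` → y = 24
`num = 17` → num = 17
`a = y + num` → a = 41
So a = 41

Answer: 41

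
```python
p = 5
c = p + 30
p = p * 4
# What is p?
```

Trace:
`p = 5` → p = 5
`c = p + 30` → c = 35
`p = p * 4` → p = 20
So p = 20

Answer: 20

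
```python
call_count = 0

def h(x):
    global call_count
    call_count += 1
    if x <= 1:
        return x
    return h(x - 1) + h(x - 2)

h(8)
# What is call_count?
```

Calls(x) = 1 + Calls(x-1) + Calls(x-2); Calls(0)=Calls(1)=1. For x=8 this gives 67.

Answer: 67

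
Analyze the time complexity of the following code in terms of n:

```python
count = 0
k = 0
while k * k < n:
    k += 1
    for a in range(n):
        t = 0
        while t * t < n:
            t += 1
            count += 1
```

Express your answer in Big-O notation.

Each loop level contributes: √n × n × √n. Multiplying the contributions gives O(n^2).

Answer: O(n^2)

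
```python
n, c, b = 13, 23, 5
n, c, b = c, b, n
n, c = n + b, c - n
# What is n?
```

Trace:
`n, c, b = 13, 23, 5` → n = 13; c = 23; b = 5
`n, c, b = c, b, n` → n = 23; c = 5; b = 13
`n, c = n + b, c - n` → n = 36; c = -18
So n = 36

Answer: 36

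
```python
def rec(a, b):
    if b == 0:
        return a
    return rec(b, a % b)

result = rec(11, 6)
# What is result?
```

rec(11, 6) -> rec(6, 5) -> rec(5, 1) -> rec(1, 0) -> 1

Answer: 1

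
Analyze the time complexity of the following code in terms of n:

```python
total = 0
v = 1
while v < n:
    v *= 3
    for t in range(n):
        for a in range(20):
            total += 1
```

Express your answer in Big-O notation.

Each loop level contributes: log n × n × 1. Multiplying the contributions gives O(n log n).

Answer: O(n log n)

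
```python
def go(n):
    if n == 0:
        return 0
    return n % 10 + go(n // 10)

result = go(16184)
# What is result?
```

Sum of digits of 16184: 4 + 8 + 1 + 6 + 1 = 20

Answer: 20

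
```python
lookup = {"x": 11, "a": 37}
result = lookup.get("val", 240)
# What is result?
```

Trace:
`lookup = {"x": 11, "a": 37}` → lookup = {'x': 11, 'a': 37}
`result = lookup.get("val", 240)` → result = 240
So result = 240

Answer: 240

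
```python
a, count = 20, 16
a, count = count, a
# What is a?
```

Trace:
`a, count = 20, 16` → a = 20; count = 16
`a, count = count, a` → a = 16; count = 20
So a = 16

Answer: 16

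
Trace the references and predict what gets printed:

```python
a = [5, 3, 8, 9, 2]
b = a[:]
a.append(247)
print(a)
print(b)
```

Key concept: slice [:] creates copy.
Step by step:
`a = [5, 3, 8, 9, 2]` → a = [5, 3, 8, 9, 2]
`b = a[:]` → b = [5, 3, 8, 9, 2]
`a.append(247)` → a = [5, 3, 8, 9, 2, 247]
`print(a)` → prints [5, 3, 8, 9, 2, 247]
`print(b)` → prints [5, 3, 8, 9, 2]

Answer:
[5, 3, 8, 9, 2, 247]
[5, 3, 8, 9, 2]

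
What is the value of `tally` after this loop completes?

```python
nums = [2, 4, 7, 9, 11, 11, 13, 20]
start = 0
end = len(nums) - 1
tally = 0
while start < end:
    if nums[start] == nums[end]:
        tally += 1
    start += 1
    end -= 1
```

Count matching pairs from ends
`tally` takes the values: 0

Answer: 0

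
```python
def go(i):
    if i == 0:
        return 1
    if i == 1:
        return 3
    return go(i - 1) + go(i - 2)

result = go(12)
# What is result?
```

Build up from base cases: go(0)=1, go(1)=3, go(2)=4, go(3)=7, go(4)=11, go(5)=18, go(6)=29, ..., go(12)=521

Answer: 521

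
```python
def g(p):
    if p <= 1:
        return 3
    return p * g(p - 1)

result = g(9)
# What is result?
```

g(9) = 9 * 8 * 7 * 6 * 5 * 4 * 3 * 2 * 3 = 1088640

Answer: 1088640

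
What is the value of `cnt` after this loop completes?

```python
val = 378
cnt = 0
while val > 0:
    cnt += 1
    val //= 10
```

Count digits by repeated division by 10
`cnt` takes the values: 0 → 1 → 2 → 3

Answer: 3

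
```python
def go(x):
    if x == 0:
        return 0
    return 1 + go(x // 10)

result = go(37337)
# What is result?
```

Count of digits of 37337: 5

Answer: 5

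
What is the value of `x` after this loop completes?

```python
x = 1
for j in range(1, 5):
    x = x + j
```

Start at 1, add 1 through 4
`x` takes the values: 1 → 2 → 4 → 7 → 11

Answer: 11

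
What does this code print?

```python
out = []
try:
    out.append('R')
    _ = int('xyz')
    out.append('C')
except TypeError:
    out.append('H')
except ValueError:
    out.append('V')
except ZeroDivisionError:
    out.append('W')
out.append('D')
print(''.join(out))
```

Execution trace: 'R' (try body) → 'V' (except ValueError) → 'D' (after the try/except). Output: RVD

Answer: RVD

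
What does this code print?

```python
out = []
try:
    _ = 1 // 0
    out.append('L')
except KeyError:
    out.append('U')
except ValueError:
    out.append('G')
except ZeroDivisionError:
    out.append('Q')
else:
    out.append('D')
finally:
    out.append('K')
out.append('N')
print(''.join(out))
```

Execution trace: 'Q' (except ZeroDivisionError) → 'K' (finally) → 'N' (after the try/except). Output: QKN

Answer: QKN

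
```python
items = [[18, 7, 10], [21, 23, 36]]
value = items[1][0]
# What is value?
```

Trace:
`items = [[18, 7, 10], [21, 23, 36]]` → items = [[18, 7, 10], [21, 23, 36]]
`value = items[1][0]` → value = 21
So value = 21

Answer: 21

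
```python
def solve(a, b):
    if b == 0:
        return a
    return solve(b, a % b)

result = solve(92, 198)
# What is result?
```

solve(92, 198) -> solve(198, 92) -> solve(92, 14) -> solve(14, 8) -> solve(8, 6) -> solve(6, 2) -> solve(2, 0) -> 2

Answer: 2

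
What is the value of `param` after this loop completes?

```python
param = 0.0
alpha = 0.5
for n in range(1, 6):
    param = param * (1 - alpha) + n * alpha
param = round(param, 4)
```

Moving average with lr=0.5
`param` takes the values: 0.0 → 0.5 → 1.25 → 2.125 → 3.0625 → 4.03125 → 4.0312

Answer: 4.0312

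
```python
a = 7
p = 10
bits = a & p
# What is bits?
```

Trace:
`a = 7` → a = 7
`p = 10` → p = 10
`bits = a & p` → bits = 2
So bits = 2

Answer: 2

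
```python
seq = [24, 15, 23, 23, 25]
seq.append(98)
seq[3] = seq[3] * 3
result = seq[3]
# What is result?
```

Trace:
`seq = [24, 15, 23, 23, 25]` → seq = [24, 15, 23, 23, 25]
`seq.append(98)` → seq = [24, 15, 23, 23, 25, 98]
`seq[3] = seq[3] * 3` → seq = [24, 15, 23, 69, 25, 98]
`result = seq[3]` → result = 69
So result = 69

Answer: 69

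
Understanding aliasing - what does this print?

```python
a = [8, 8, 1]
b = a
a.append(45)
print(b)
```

Key concept: basic list aliasing.
Step by step:
`a = [8, 8, 1]` → a = [8, 8, 1]
`b = a` → b = [8, 8, 1] (same object as a)
`a.append(45)` → a = [8, 8, 1, 45] (same object as b); b = [8, 8, 1, 45] (same object as a)
`print(b)` → prints [8, 8, 1, 45]

Answer: [8, 8, 1, 45]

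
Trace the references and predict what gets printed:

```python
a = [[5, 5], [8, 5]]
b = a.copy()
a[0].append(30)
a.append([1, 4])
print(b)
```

Key concept: shallow copy with nested lists.
Step by step:
`a = [[5, 5], [8, 5]]` → a = [[5, 5], [8, 5]]
`b = a.copy()` → b = [[5, 5], [8, 5]]
`a[0].append(30)` → a = [[5, 5, 30], [8, 5]]; b = [[5, 5, 30], [8, 5]]
`a.append([1, 4])` → a = [[5, 5, 30], [8, 5], [1, 4]]
`print(b)` → prints [[5, 5, 30], [8, 5]]

Answer: [[5, 5, 30], [8, 5]]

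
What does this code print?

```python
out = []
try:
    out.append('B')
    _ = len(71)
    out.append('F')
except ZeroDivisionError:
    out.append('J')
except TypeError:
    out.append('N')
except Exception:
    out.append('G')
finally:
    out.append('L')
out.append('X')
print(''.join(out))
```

Execution trace: 'B' (try body) → 'N' (except TypeError) → 'L' (finally) → 'X' (after the try/except). Output: BNLX

Answer: BNLX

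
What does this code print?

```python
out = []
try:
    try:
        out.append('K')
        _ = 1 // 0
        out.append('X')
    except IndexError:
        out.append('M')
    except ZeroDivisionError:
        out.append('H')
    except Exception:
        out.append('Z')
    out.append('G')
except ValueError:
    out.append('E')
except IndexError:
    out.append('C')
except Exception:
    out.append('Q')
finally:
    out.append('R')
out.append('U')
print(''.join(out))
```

Execution trace: 'K' (inner try body) → 'H' (inner except ZeroDivisionError) → 'G' (try body, no exception) → 'R' (finally) → 'U' (after the try/except). Output: KHGRU

Answer: KHGRU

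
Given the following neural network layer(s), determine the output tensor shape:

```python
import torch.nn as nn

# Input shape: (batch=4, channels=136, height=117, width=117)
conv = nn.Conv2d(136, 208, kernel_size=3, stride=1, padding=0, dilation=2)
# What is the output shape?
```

Input: (4, 136, 117, 117) -> Output: (4, 208, 113, 113)

Answer: (4, 208, 113, 113)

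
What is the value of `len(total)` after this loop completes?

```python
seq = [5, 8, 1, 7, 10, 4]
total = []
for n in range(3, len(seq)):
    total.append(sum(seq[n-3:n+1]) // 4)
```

Number of 4-element averages
`total` takes the values: [] → [5] → [5, 6] → [5, 6, 5]
So `len(total)` = 3

Answer: 3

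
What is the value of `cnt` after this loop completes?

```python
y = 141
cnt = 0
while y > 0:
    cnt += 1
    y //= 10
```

Count digits by repeated division by 10
`cnt` takes the values: 0 → 1 → 2 → 3

Answer: 3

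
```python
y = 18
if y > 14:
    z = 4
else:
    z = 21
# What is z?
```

Trace:
`y = 18` → y = 18
`if y > 14: ...` → y > 14 is True → z = 4
So z = 4

Answer: 4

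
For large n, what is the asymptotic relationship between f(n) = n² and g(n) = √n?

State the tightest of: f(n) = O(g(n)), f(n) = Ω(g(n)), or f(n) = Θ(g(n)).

n² vs √n: f(n) = Ω(g(n)) but not O(g(n)) — n² grows strictly faster than √n.

Answer: f(n) = Ω(g(n)) but not O(g(n)) — n² grows strictly faster than √n.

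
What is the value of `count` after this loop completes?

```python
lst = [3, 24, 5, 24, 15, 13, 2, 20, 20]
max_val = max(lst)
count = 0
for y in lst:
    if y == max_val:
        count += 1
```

Count of max value 24 in [3, 24, 5, 24, 15, 13, 2, 20, 20]
`count` takes the values: 0 → 1 → 2

Answer: 2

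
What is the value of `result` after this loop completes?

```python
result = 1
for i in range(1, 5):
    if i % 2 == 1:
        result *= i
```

Product of odd numbers 1 to 4
`result` takes the values: 1 → 3

Answer: 3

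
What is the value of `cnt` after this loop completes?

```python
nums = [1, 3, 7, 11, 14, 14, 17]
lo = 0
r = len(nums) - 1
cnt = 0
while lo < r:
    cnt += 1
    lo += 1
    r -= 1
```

Iterations until pointers meet (list length 7)
`cnt` takes the values: 0 → 1 → 2 → 3

Answer: 3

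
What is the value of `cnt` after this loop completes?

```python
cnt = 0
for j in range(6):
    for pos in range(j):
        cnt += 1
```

Triangle number: 0+1+2+...+5
`cnt` takes the values: 0 → 1 → 2 → 3 → 4 → 5 → 6 → 7 → 8 → 9 → 10 → 11 → 12 → 13 → 14 → 15

Answer: 15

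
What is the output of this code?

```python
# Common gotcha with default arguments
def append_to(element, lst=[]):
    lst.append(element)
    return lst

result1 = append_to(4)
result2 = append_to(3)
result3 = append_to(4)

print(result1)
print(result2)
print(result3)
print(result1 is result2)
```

Key concept: mutable default argument gotcha.
Step by step:
`result1 = append_to(4)` → result1 = [4]
`result2 = append_to(3)` → result1 = [4, 3] (same object as result2); result2 = [4, 3] (same object as result1)
`result3 = append_to(4)` → result1 = [4, 3, 4] (same object as result2, result3); result2 = [4, 3, 4] (same object as result1, result3); result3 = [4, 3, 4] (same object as result1, result2)
`print(result1)` → prints [4, 3, 4]
`print(result2)` → prints [4, 3, 4]
`print(result3)` → prints [4, 3, 4]
`print(result1 is result2)` → prints True

Answer:
[4, 3, 4]
[4, 3, 4]
[4, 3, 4]
True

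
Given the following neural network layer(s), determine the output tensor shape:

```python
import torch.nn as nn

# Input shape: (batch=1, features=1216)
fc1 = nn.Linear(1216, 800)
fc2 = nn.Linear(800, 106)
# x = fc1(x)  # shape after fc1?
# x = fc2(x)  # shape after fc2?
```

Input: (1, 1216) -> after fc1: (1, 800) -> Output: (1, 106)

Answer: (1, 106)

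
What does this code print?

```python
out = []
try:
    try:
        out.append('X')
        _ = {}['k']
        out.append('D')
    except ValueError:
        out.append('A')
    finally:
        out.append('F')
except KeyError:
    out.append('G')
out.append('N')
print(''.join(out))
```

Execution trace: 'X' (inner try body) → 'F' (inner finally) → 'G' (outer except KeyError) → 'N' (after the try/except). Output: XFGN

Answer: XFGN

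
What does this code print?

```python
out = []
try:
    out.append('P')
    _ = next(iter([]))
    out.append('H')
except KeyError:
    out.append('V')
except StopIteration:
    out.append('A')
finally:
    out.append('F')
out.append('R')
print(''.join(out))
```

Execution trace: 'P' (try body) → 'A' (except StopIteration) → 'F' (finally) → 'R' (after the try/except). Output: PAFR

Answer: PAFR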